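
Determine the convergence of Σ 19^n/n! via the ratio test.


aₙ = 19^n/n!
a_{n+1}/aₙ = 19^(n+1)/(n+1)! × n!/19^n
= 19/(n+1)
L = lim(n→∞) 19/(n+1) = 0
L < 1 → series CONVERGES

Converges (ratio test: L = 0 < 1)


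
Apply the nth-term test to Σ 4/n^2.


lim(n→∞) 4/n^2 = 0
lim aₙ = 0 → nth-term test is INCONCLUSIVE
(Need other tests; this is actually a convergent p-series with p=2 > 1)

Inconclusive (lim aₙ = 0; need another test)


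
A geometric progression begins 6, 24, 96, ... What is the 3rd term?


aₙ = a₁·r^(n-1)
= 6×4^2
= 6×16
= 96

a_3 = 96


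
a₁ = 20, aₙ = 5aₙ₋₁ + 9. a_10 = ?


Computing step by step:
a_1 = 20
a_2 = 109
a_3 = 554
a_4 = 2779
a_5 = 13904
a_6 = 69529
a_7 = 347654
a_8 = 1738279
a_9 = 8691404
a_10 = 43457029


a_10 = 43457029


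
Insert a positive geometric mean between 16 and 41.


GM = √(16×41) = √656 = 25.6125

GM = 25.6125


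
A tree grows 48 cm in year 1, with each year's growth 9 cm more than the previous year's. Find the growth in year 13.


aₙ = a₁ + (n-1)d
= 48 + (13-1)×9
= 48 + 108
= 156

a_13 = 156


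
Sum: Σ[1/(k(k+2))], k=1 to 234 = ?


1/(k(k+2)) = (1/2)·(1/k - 1/(k+2)) (partial fractions)
Telescoping: Σ = (1/2)·(1 + 1/2 - 1/235 - 1/236) = 82719/110920

Sum = 82719/110920


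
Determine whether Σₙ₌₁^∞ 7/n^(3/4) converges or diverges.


p-series test: Σ c/n^p converges if p > 1, diverges if p ≤ 1 (constant c > 0 doesn't affect convergence).
p = 3/4
3/4 ≤ 1 → DIVERGES

Diverges (p = 3/4 ≤ 1)


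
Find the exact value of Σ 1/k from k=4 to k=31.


Σₖ₌4^31 1/k = 1/4 + 1/5 + 1/6 + ... + 1/31
= 158404333811557/72201776446800
≈ 2.1939

Sum = 158404333811557/72201776446800 ≈ 2.1939


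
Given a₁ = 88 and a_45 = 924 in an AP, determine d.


d = (aₙ - a₁)/(n-1)
= (924 - 88)/(45-1)
= 836/44 = 19

d = 19


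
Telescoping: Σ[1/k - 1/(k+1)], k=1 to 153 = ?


Telescoping: adjacent terms cancel.
= 1/1 - 1/154
= 1 - 1/154 = 153/154

Sum = 153/154


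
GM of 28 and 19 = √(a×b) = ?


GM = √(28×19) = √532 = 23.0651

GM = 23.0651


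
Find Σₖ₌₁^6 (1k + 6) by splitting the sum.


Σ(1k+6) = 1·Σk + 6·n
= 1·21 + 6·6
= 21 + 36 = 57

Σ = 57


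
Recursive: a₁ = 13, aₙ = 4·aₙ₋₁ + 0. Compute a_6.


Computing step by step:
a_1 = 13
a_2 = 52
a_3 = 208
a_4 = 832
a_5 = 3328
a_6 = 13312


a_6 = 13312


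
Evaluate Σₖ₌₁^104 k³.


n(n+1)/2 = 104×105/2 = 5460
Σk³ = 5460² = 29811600

Σk³ = 29811600


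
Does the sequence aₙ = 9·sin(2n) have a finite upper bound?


For all n, -1 ≤ sin(2n) ≤ 1, so -9 ≤ 9·sin(2n) ≤ 9
Lower bound: -9, Upper bound: 9
The sequence IS bounded

Bounded (-9 ≤ aₙ ≤ 9)


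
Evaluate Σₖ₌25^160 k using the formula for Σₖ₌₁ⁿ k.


Σₖ₌25^160 k = Σₖ₌₁^160 k − Σₖ₌₁^24 k
= 160·161/2 − 24·25/2
= 12880 − 300 = 12580

Σk = 12580


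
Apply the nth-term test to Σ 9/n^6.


lim(n→∞) 9/n^6 = 0
lim aₙ = 0 → nth-term test is INCONCLUSIVE
(Need other tests; this is actually a convergent p-series with p=6 > 1)

Inconclusive (lim aₙ = 0; need another test)


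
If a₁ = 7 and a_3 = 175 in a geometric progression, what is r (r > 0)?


r^(n-1) = aₙ/a₁
r^2 = 175/7 = 25
r = 25^(1/2)
= ±5; taking r > 0 gives r = 5

r = 5


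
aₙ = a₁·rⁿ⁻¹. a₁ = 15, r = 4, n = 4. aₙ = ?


aₙ = a₁·r^(n-1)
= 15×4^3
= 15×64
= 960

a_4 = 960


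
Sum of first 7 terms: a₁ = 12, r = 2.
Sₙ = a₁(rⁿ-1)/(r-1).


Sₙ = 12×(2^7 - 1)/(2 - 1)
= 12×(128 - 1)/1
= 12×127/1
= 1524

S_7 = 1524


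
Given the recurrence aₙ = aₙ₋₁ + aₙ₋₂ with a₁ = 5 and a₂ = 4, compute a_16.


Computing iteratively: 5, 4, 9, 13, 22, 35, 57, 92, 149, 241, 390, 631, ...
a_16 = 4325

a_16 = 4325


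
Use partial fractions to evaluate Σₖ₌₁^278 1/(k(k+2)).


1/(k(k+2)) = (1/2)·(1/k - 1/(k+2)) (partial fractions)
Telescoping: Σ = (1/2)·(1 + 1/2 - 1/279 - 1/280) = 116621/156240

Sum = 116621/156240


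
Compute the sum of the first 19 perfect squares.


n = 19
n(n+1)(2n+1)/6 = 19×20×39/6
= 14820/6 = 2470

Σk² = 2470


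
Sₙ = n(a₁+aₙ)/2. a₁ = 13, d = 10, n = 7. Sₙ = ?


aₙ = 13 + (7-1)×10 = 73
Sₙ = n(a₁+aₙ)/2 = 7×(13+73)/2
= 7×86/2 = 301

S_7 = 301


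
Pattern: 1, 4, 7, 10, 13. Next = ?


Pattern: arithmetic (d=3)
Terms: 1, 4, 7, 10, 13
Next term = 16

Next term = 16


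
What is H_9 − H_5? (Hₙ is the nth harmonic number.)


Σₖ₌6^9 1/k = 1/6 + 1/7 + 1/8 + 1/9
= 275/504
≈ 0.5456

Sum = 275/504 ≈ 0.5456


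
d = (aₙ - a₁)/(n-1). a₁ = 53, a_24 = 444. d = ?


d = (aₙ - a₁)/(n-1)
= (444 - 53)/(24-1)
= 391/23 = 17

d = 17


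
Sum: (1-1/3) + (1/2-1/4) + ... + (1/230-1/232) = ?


Telescoping with gap 2: two head and two tail terms survive.
= (1 + 1/2) - (1/231 + 1/232)
= 3/2 - 1/231 - 1/232 = 79925/53592

Sum = 79925/53592


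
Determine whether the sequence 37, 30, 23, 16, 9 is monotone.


Differences: -7, -7, -7, -7
All differences < 0 → strictly DECREASING

Monotonically decreasing


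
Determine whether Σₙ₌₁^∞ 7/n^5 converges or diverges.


p-series test: Σ c/n^p converges if p > 1, diverges if p ≤ 1 (constant c > 0 doesn't affect convergence).
p = 5
5 > 1 → CONVERGES

Converges (p = 5 > 1)


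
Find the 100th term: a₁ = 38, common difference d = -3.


aₙ = a₁ + (n-1)d
= 38 + (100-1)×-3
= 38 - 297
= -259

a_100 = -259


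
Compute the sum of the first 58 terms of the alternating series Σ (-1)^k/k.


S = -1 + 1/2 - 1/3 + 1/4 - 1/5 + 1/6 - 1/7 + 1/8 ± ...
= -0.6846
(Full series converges to -ln(2) ≈ -0.6931)

S_58 = -0.6846


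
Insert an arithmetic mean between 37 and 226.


AM = (37 + 226)/2 = 263/2 = 131.5

AM = 131.5


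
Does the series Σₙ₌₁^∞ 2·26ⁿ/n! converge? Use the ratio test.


aₙ = 2·26^n/n!
a_{n+1}/aₙ = 26^(n+1)/(n+1)! × n!/26^n  (constant 2 cancels)
= 26/(n+1)
L = lim(n→∞) 26/(n+1) = 0
L < 1 → series CONVERGES

Converges (ratio test: L = 0 < 1)


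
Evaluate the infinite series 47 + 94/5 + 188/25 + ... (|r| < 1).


S∞ = a₁/(1-r) = 47/(1 - 2/5)
= 47/(3/5)
= 235/3

S∞ = 235/3


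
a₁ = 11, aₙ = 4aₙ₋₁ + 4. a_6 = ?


Computing step by step:
a_1 = 11
a_2 = 48
a_3 = 196
a_4 = 788
a_5 = 3156
a_6 = 12628


a_6 = 12628


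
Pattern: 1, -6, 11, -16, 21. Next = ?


Pattern: alternating sign, magnitude arithmetic (d=5)
Terms: 1, -6, 11, -16, 21
Next term = -26

Next term = -26


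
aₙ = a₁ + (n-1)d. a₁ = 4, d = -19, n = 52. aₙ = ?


aₙ = a₁ + (n-1)d
= 4 + (52-1)×-19
= 4 - 969
= -965

a_52 = -965


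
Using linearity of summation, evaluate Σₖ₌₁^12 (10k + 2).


Σ(10k+2) = 10·Σk + 2·n
= 10·78 + 2·12
= 780 + 24 = 804

Σ = 804


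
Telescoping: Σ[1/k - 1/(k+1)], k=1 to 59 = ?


Telescoping: adjacent terms cancel.
= 1/1 - 1/60
= 1 - 1/60 = 59/60

Sum = 59/60


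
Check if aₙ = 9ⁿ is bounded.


aₙ = 9ⁿ → as n→∞, aₙ→∞ (since base 9 > 1)
No finite upper bound exists
The sequence is UNBOUNDED

Unbounded (aₙ → ∞ as n → ∞)


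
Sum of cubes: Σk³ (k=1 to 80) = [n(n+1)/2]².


n(n+1)/2 = 80×81/2 = 3240
Σk³ = 3240² = 10497600

Σk³ = 10497600


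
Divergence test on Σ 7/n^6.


lim(n→∞) 7/n^6 = 0
lim aₙ = 0 → nth-term test is INCONCLUSIVE
(Need other tests; this is actually a convergent p-series with p=6 > 1)

Inconclusive (lim aₙ = 0; need another test)


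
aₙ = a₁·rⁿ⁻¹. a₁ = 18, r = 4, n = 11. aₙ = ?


aₙ = a₁·r^(n-1)
= 18×4^10
= 18×1048576
= 18874368

a_11 = 18874368


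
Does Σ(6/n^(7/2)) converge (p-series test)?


p-series test: Σ c/n^p converges if p > 1, diverges if p ≤ 1 (constant c > 0 doesn't affect convergence).
p = 7/2
7/2 > 1 → CONVERGES

Converges (p = 7/2 > 1)


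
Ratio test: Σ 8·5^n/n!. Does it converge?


aₙ = 8·5^n/n!
a_{n+1}/aₙ = 5^(n+1)/(n+1)! × n!/5^n  (constant 8 cancels)
= 5/(n+1)
L = lim(n→∞) 5/(n+1) = 0
L < 1 → series CONVERGES

Converges (ratio test: L = 0 < 1)


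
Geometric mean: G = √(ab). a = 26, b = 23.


GM = √(26×23) = √598 = 24.454

GM = 24.454


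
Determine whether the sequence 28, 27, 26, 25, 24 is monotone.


Differences: -1, -1, -1, -1
All differences < 0 → strictly DECREASING

Monotonically decreasing


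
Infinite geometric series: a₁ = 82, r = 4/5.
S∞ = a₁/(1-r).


S∞ = a₁/(1-r) = 82/(1 - 4/5)
= 82/(1/5)
= 410

S∞ = 410


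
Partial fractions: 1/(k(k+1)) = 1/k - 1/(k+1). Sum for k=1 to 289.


1/(k(k+1)) = 1/k - 1/(k+1) (partial fractions)
Telescoping: Σ = 1 - 1/290 = 289/290

Sum = 289/290


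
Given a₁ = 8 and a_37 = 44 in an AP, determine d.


d = (aₙ - a₁)/(n-1)
= (44 - 8)/(37-1)
= 36/36 = 1

d = 1


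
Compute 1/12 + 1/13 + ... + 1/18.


Σₖ₌12^18 1/k = 1/12 + 1/13 + 1/14 + 1/15 + 1/16 + 1/17 + 1/18
= 529331/1113840
≈ 0.4752

Sum = 529331/1113840 ≈ 0.4752


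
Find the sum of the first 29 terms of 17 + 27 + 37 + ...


aₙ = 17 + (29-1)×10 = 297
Sₙ = n(a₁+aₙ)/2 = 29×(17+297)/2
= 29×314/2 = 4553

S_29 = 4553


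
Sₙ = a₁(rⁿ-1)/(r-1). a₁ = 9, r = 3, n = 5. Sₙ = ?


Sₙ = 9×(3^5 - 1)/(3 - 1)
= 9×(243 - 1)/2
= 9×242/2
= 1089

S_5 = 1089


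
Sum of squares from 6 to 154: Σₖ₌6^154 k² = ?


Σₖ₌6^154 k² = Σₖ₌₁^154 k² − Σₖ₌₁^5 k²
= 154·155·309/6 − 5·6·11/6
= 1229305 − 55 = 1229250

Σk² = 1229250


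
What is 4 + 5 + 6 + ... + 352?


Σₖ₌4^352 k = Σₖ₌₁^352 k − Σₖ₌₁^3 k
= 352·353/2 − 3·4/2
= 62128 − 6 = 62122

Σk = 62122


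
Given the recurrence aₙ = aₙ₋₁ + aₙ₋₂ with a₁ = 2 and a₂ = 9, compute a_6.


Computing iteratively: 2, 9, 11, 20, 31, 51
a_6 = 51

a_6 = 51


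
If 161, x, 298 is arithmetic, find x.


AM = (161 + 298)/2 = 459/2 = 229.5

AM = 229.5


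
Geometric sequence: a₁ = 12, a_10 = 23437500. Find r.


r^(n-1) = aₙ/a₁
r^9 = 23437500/12 = 1953125
r = 1953125^(1/9)
= 5

r = 5


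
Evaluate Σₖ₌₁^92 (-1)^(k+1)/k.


S = 1 - 1/2 + 1/3 - 1/4 + 1/5 - 1/6 + 1/7 - 1/8 ± ...
= 0.6877
(Full series converges to +ln(2) ≈ +0.6931)

S_92 = 0.6877


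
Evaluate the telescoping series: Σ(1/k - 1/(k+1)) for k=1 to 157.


Telescoping: adjacent terms cancel.
= 1/1 - 1/158
= 1 - 1/158 = 157/158

Sum = 157/158


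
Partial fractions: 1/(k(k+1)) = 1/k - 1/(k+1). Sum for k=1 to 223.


1/(k(k+1)) = 1/k - 1/(k+1) (partial fractions)
Telescoping: Σ = 1 - 1/224 = 223/224

Sum = 223/224


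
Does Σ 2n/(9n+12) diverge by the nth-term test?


lim(n→∞) 2n/(9n+12) = 2/9 = 2/9  (divide numerator and denominator by n)
lim aₙ = 2/9 ≠ 0 → series DIVERGES

Diverges (lim aₙ = 2/9 ≠ 0)


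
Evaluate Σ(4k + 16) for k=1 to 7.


Σ(4k+16) = 4·Σk + 16·n
= 4·28 + 16·7
= 112 + 112 = 224

Σ = 224


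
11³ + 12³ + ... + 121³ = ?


Σₖ₌11^121 k³ = [121·122/2]² − [10·11/2]²
= 54479161 − 3025 = 54476136

Σk³ = 54476136


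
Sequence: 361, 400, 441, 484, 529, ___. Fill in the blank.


Pattern: perfect squares: n²
Terms: 361, 400, 441, 484, 529
Next term = 576

Next term = 576


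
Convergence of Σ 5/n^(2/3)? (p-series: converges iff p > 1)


p-series test: Σ c/n^p converges if p > 1, diverges if p ≤ 1 (constant c > 0 doesn't affect convergence).
p = 2/3
2/3 ≤ 1 → DIVERGES

Diverges (p = 2/3 ≤ 1)


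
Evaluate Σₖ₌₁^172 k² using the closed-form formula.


n = 172
n(n+1)(2n+1)/6 = 172×173×345/6
= 10265820/6 = 1710970

Σk² = 1710970


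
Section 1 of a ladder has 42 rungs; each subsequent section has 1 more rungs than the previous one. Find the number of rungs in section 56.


aₙ = a₁ + (n-1)d
= 42 + (56-1)×1
= 42 + 55
= 97

a_56 = 97


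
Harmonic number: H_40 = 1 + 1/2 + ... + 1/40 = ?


H_40 = 1/1 + 1/2 + 1/3 + ... + 1/40
= 2078178381193813/485721041551200
≈ 4.2785

H_40 = 2078178381193813/485721041551200 ≈ 4.2785


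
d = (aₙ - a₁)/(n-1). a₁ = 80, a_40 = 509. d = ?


d = (aₙ - a₁)/(n-1)
= (509 - 80)/(40-1)
= 429/39 = 11

d = 11


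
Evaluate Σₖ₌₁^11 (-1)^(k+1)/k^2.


S = 1 - 1/4 + 1/9 - 1/16 + 1/25 - 1/36 + 1/49 - 1/64 ± ...
= 0.8262
(Full series converges to +π²/12 ≈ +0.8225)

S_11 = 0.8262


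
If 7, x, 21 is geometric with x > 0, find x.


GM = √(7×21) = √147 = 12.1244

GM = 12.1244


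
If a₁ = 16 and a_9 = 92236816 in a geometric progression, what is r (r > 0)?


r^(n-1) = aₙ/a₁
r^8 = 92236816/16 = 5764801
r = 5764801^(1/8)
= ±7; taking r > 0 gives r = 7

r = 7


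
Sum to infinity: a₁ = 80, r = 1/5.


S∞ = a₁/(1-r) = 80/(1 - 1/5)
= 80/(4/5)
= 100

S∞ = 100


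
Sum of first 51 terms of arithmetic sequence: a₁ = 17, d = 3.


aₙ = 17 + (51-1)×3 = 167
Sₙ = n(a₁+aₙ)/2 = 51×(17+167)/2
= 51×184/2 = 4692

S_51 = 4692


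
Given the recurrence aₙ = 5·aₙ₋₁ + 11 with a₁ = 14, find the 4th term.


Computing step by step:
a_1 = 14
a_2 = 81
a_3 = 416
a_4 = 2091


a_4 = 2091


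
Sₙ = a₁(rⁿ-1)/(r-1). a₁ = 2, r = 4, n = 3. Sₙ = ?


Sₙ = 2×(4^3 - 1)/(4 - 1)
= 2×(64 - 1)/3
= 2×63/3
= 42

S_3 = 42


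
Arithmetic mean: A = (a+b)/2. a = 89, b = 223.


AM = (89 + 223)/2 = 312/2 = 156

AM = 156


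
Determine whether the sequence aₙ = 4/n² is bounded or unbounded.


a₁ = 4, a₂ = 4/4, a₃ = 4/9, ...
0 < aₙ ≤ 4 for all n ≥ 1
The sequence IS bounded

Bounded (0 < aₙ ≤ 4)


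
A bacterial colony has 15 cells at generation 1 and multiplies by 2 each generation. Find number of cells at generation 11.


aₙ = a₁·r^(n-1)
= 15×2^10
= 15×1024
= 15360

a_11 = 15360


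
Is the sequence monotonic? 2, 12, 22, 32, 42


Differences: 10, 10, 10, 10
All differences > 0 → strictly INCREASING

Monotonically increasing


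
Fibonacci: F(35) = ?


Fibonacci sequence: 1, 1, 2, 3, 5, 8, 13, 21, 34, 55, 89, ...
F(35) = 9227465

F(35) = 9227465


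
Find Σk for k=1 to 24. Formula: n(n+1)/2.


n(n+1)/2 = 24×25/2 = 600/2 = 300

Σk = 300


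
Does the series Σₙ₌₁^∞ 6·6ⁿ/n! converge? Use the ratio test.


aₙ = 6·6^n/n!
a_{n+1}/aₙ = 6^(n+1)/(n+1)! × n!/6^n  (constant 6 cancels)
= 6/(n+1)
L = lim(n→∞) 6/(n+1) = 0
L < 1 → series CONVERGES

Converges (ratio test: L = 0 < 1)


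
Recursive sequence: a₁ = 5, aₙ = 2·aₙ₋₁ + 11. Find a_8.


Computing step by step:
a_1 = 5
a_2 = 21
a_3 = 53
a_4 = 117
a_5 = 245
a_6 = 501
a_7 = 1013
a_8 = 2037


a_8 = 2037


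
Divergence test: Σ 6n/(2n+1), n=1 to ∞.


lim(n→∞) 6n/(2n+1) = 6/2 = 3  (divide numerator and denominator by n)
lim aₙ = 3 ≠ 0 → series DIVERGES

Diverges (lim aₙ = 3 ≠ 0)


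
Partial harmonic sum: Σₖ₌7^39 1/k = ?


Σₖ₌7^39 1/k = 1/7 + 1/8 + 1/9 + ... + 1/39
= 876018803354593/485721041551200
≈ 1.8035

Sum = 876018803354593/485721041551200 ≈ 1.8035


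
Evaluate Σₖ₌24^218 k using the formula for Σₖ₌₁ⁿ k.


Σₖ₌24^218 k = Σₖ₌₁^218 k − Σₖ₌₁^23 k
= 218·219/2 − 23·24/2
= 23871 − 276 = 23595

Σk = 23595


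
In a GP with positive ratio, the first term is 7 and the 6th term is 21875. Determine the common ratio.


r^(n-1) = aₙ/a₁
r^5 = 21875/7 = 3125
r = 3125^(1/5)
= 5

r = 5


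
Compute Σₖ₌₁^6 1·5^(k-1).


Sₙ = 1×(5^6 - 1)/(5 - 1)
= 1×(15625 - 1)/4
= 1×15624/4
= 3906

S_6 = 3906


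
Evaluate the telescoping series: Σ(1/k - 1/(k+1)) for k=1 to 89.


Telescoping: adjacent terms cancel.
= 1/1 - 1/90
= 1 - 1/90 = 89/90

Sum = 89/90


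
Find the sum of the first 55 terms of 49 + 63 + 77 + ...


aₙ = 49 + (55-1)×14 = 805
Sₙ = n(a₁+aₙ)/2 = 55×(49+805)/2
= 55×854/2 = 23485

S_55 = 23485


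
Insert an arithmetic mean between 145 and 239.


AM = (145 + 239)/2 = 384/2 = 192

AM = 192


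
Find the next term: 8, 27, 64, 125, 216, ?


Pattern: perfect cubes: n³
Terms: 8, 27, 64, 125, 216
Next term = 343

Next term = 343


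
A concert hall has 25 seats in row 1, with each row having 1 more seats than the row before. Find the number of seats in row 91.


aₙ = a₁ + (n-1)d
= 25 + (91-1)×1
= 25 + 90
= 115

a_91 = 115


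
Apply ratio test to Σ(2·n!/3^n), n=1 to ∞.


aₙ = 2·n!/3^n
a_{n+1}/aₙ = (n+1)!/3^(n+1) × 3^n/n!  (constant 2 cancels)
= (n+1)/3
L = lim(n→∞) (n+1)/3 = ∞
L > 1 → series DIVERGES

Diverges (ratio test: L = ∞ > 1)


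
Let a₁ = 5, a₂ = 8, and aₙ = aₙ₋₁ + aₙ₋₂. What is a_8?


Computing iteratively: 5, 8, 13, 21, 34, 55, 89, 144
a_8 = 144

a_8 = 144


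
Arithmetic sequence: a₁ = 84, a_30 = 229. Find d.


d = (aₙ - a₁)/(n-1)
= (229 - 84)/(30-1)
= 145/29 = 5

d = 5


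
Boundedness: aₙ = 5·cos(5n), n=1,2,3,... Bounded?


For all n, -1 ≤ cos(5n) ≤ 1, so -5 ≤ 5·cos(5n) ≤ 5
Lower bound: -5, Upper bound: 5
The sequence IS bounded

Bounded (-5 ≤ aₙ ≤ 5)


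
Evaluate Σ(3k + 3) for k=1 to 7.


Σ(3k+3) = 3·Σk + 3·n
= 3·28 + 3·7
= 84 + 21 = 105

Σ = 105


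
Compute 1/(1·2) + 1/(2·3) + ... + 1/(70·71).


1/(k(k+1)) = 1/k - 1/(k+1) (partial fractions)
Telescoping: Σ = 1 - 1/71 = 70/71

Sum = 70/71


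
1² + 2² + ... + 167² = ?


n = 167
n(n+1)(2n+1)/6 = 167×168×335/6
= 9398760/6 = 1566460

Σk² = 1566460


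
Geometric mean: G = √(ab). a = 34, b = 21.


GM = √(34×21) = √714 = 26.7208

GM = 26.7208


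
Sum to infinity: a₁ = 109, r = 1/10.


S∞ = a₁/(1-r) = 109/(1 - 1/10)
= 109/(9/10)
= 1090/9

S∞ = 1090/9


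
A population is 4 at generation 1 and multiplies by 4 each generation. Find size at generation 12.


aₙ = a₁·r^(n-1)
= 4×4^11
= 4×4194304
= 16777216

a_12 = 16777216


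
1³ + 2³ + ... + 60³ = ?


n(n+1)/2 = 60×61/2 = 1830
Σk³ = 1830² = 3348900

Σk³ = 3348900


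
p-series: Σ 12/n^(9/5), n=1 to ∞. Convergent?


p-series test: Σ c/n^p converges if p > 1, diverges if p ≤ 1 (constant c > 0 doesn't affect convergence).
p = 9/5
9/5 > 1 → CONVERGES

Converges (p = 9/5 > 1)


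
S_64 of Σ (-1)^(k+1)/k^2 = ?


S = 1 - 1/4 + 1/9 - 1/16 + 1/25 - 1/36 + 1/49 - 1/64 ± ...
= 0.8223
(Full series converges to +π²/12 ≈ +0.8225)

S_64 = 0.8223


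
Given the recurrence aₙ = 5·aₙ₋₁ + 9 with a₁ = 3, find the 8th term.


Computing step by step:
a_1 = 3
a_2 = 24
a_3 = 129
a_4 = 654
a_5 = 3279
a_6 = 16404
a_7 = 82029
a_8 = 410154


a_8 = 410154


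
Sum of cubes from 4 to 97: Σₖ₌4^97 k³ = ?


Σₖ₌4^97 k³ = [97·98/2]² − [3·4/2]²
= 22591009 − 36 = 22590973

Σk³ = 22590973


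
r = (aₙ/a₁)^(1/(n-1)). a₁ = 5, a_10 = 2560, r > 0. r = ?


r^(n-1) = aₙ/a₁
r^9 = 2560/5 = 512
r = 512^(1/9)
= 2

r = 2


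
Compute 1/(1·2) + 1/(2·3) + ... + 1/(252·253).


1/(k(k+1)) = 1/k - 1/(k+1) (partial fractions)
Telescoping: Σ = 1 - 1/253 = 252/253

Sum = 252/253


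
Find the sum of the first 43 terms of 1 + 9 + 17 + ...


aₙ = 1 + (43-1)×8 = 337
Sₙ = n(a₁+aₙ)/2 = 43×(1+337)/2
= 43×338/2 = 7267

S_43 = 7267


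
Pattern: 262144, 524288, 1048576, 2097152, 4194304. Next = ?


Pattern: powers of 2: 2ⁿ
Terms: 262144, 524288, 1048576, 2097152, 4194304
Next term = 8388608

Next term = 8388608


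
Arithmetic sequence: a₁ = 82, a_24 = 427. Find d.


d = (aₙ - a₁)/(n-1)
= (427 - 82)/(24-1)
= 345/23 = 15

d = 15


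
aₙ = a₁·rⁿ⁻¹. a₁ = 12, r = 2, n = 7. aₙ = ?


aₙ = a₁·r^(n-1)
= 12×2^6
= 12×64
= 768

a_7 = 768


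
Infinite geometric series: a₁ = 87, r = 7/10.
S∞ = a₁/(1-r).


S∞ = a₁/(1-r) = 87/(1 - 7/10)
= 87/(3/10)
= 290

S∞ = 290


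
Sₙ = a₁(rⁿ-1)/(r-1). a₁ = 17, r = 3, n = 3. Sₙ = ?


Sₙ = 17×(3^3 - 1)/(3 - 1)
= 17×(27 - 1)/2
= 17×26/2
= 221

S_3 = 221


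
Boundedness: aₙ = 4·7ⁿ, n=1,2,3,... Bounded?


aₙ = 4·7ⁿ → as n→∞, aₙ→∞ (since base 7 > 1)
No finite upper bound exists
The sequence is UNBOUNDED

Unbounded (aₙ → ∞ as n → ∞)


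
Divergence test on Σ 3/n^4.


lim(n→∞) 3/n^4 = 0
lim aₙ = 0 → nth-term test is INCONCLUSIVE
(Need other tests; this is actually a convergent p-series with p=4 > 1)

Inconclusive (lim aₙ = 0; need another test)


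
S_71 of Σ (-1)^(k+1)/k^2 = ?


S = 1 - 1/4 + 1/9 - 1/16 + 1/25 - 1/36 + 1/49 - 1/64 ± ...
= 0.8226
(Full series converges to +π²/12 ≈ +0.8225)

S_71 = 0.8226


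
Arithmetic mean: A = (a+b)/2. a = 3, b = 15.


AM = (3 + 15)/2 = 18/2 = 9

AM = 9


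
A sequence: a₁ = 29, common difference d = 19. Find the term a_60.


aₙ = a₁ + (n-1)d
= 29 + (60-1)×19
= 29 + 1121
= 1150

a_60 = 1150


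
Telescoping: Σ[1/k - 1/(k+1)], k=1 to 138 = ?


Telescoping: adjacent terms cancel.
= 1/1 - 1/139
= 1 - 1/139 = 138/139

Sum = 138/139


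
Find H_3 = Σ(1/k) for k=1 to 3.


H_3 = 1/1 + 1/2 + 1/3
= 11/6
≈ 1.8333

H_3 = 11/6 ≈ 1.8333


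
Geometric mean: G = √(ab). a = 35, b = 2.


GM = √(35×2) = √70 = 8.3666

GM = 8.3666


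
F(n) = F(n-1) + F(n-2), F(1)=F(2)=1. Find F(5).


Fibonacci sequence: 1, 1, 2, 3, 5
F(5) = 5

F(5) = 5


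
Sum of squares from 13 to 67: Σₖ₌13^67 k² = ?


Σₖ₌13^67 k² = Σₖ₌₁^67 k² − Σₖ₌₁^12 k²
= 67·68·135/6 − 12·13·25/6
= 102510 − 650 = 101860

Σk² = 101860


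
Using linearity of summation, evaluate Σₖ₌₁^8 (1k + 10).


Σ(1k+10) = 1·Σk + 10·n
= 1·36 + 10·8
= 36 + 80 = 116

Σ = 116


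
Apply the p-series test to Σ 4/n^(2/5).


p-series test: Σ c/n^p converges if p > 1, diverges if p ≤ 1 (constant c > 0 doesn't affect convergence).
p = 2/5
2/5 ≤ 1 → DIVERGES

Diverges (p = 2/5 ≤ 1)


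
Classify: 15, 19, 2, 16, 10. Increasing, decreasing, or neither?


Differences: 4, -17, 14, -6
Difference at position 1 is +4 (> 0) but position 2 is -17 (< 0) — sequence both rises and falls
→ NOT monotonic

Not monotonic


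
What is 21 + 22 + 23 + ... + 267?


Σₖ₌21^267 k = Σₖ₌₁^267 k − Σₖ₌₁^20 k
= 267·268/2 − 20·21/2
= 35778 − 210 = 35568

Σk = 35568


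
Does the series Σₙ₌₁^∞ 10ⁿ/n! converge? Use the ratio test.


aₙ = 10^n/n!
a_{n+1}/aₙ = 10^(n+1)/(n+1)! × n!/10^n
= 10/(n+1)
L = lim(n→∞) 10/(n+1) = 0
L < 1 → series CONVERGES

Converges (ratio test: L = 0 < 1)


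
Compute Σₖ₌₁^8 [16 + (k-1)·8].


aₙ = 16 + (8-1)×8 = 72
Sₙ = n(a₁+aₙ)/2 = 8×(16+72)/2
= 8×88/2 = 352

S_8 = 352


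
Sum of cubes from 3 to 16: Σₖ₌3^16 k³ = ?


Σₖ₌3^16 k³ = [16·17/2]² − [2·3/2]²
= 18496 − 9 = 18487

Σk³ = 18487


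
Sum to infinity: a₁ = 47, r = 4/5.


S∞ = a₁/(1-r) = 47/(1 - 4/5)
= 47/(1/5)
= 235

S∞ = 235


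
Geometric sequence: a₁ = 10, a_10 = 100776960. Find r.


r^(n-1) = aₙ/a₁
r^9 = 100776960/10 = 10077696
r = 10077696^(1/9)
= 6

r = 6


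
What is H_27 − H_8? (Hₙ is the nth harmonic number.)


Σₖ₌9^27 1/k = 1/9 + 1/10 + 1/11 + ... + 1/27
= 94255813913/80313433200
≈ 1.1736

Sum = 94255813913/80313433200 ≈ 1.1736


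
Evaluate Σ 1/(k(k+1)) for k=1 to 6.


1/(k(k+1)) = 1/k - 1/(k+1) (partial fractions)
Telescoping: Σ = 1 - 1/7 = 6/7

Sum = 6/7


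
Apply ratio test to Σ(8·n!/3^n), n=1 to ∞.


aₙ = 8·n!/3^n
a_{n+1}/aₙ = (n+1)!/3^(n+1) × 3^n/n!  (constant 8 cancels)
= (n+1)/3
L = lim(n→∞) (n+1)/3 = ∞
L > 1 → series DIVERGES

Diverges (ratio test: L = ∞ > 1)


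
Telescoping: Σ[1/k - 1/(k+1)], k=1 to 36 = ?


Telescoping: adjacent terms cancel.
= 1/1 - 1/37
= 1 - 1/37 = 36/37

Sum = 36/37


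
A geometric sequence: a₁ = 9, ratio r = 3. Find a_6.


aₙ = a₁·r^(n-1)
= 9×3^5
= 9×243
= 2187

a_6 = 2187


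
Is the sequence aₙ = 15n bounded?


aₙ = 15n → as n→∞, aₙ→∞
No finite upper bound exists
The sequence is UNBOUNDED

Unbounded (aₙ → ∞ as n → ∞)


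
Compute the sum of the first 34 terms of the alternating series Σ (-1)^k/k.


S = -1 + 1/2 - 1/3 + 1/4 - 1/5 + 1/6 - 1/7 + 1/8 ± ...
= -0.6787
(Full series converges to -ln(2) ≈ -0.6931)

S_34 = -0.6787


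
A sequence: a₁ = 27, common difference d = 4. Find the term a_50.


aₙ = a₁ + (n-1)d
= 27 + (50-1)×4
= 27 + 196
= 223

a_50 = 223


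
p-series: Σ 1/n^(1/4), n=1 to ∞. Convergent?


p-series test: Σ c/n^p converges if p > 1, diverges if p ≤ 1 (constant c > 0 doesn't affect convergence).
p = 1/4
1/4 ≤ 1 → DIVERGES

Diverges (p = 1/4 ≤ 1)


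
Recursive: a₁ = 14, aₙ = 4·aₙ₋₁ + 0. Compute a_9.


Computing step by step:
a_1 = 14
a_2 = 56
a_3 = 224
a_4 = 896
a_5 = 3584
a_6 = 14336
a_7 = 57344
a_8 = 229376
a_9 = 917504


a_9 = 917504


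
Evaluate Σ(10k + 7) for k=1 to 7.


Σ(10k+7) = 10·Σk + 7·n
= 10·28 + 7·7
= 280 + 49 = 329

Σ = 329


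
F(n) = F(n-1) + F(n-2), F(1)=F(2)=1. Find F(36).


Fibonacci sequence: 1, 1, 2, 3, 5, 8, 13, 21, 34, 55, 89, ...
F(36) = 14930352

F(36) = 14930352


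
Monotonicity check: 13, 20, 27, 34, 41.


Differences: 7, 7, 7, 7
All differences > 0 → strictly INCREASING

Monotonically increasing


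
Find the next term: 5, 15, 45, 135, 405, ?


Pattern: geometric (r=3)
Terms: 5, 15, 45, 135, 405
Next term = 1215

Next term = 1215


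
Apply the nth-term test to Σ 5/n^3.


lim(n→∞) 5/n^3 = 0
lim aₙ = 0 → nth-term test is INCONCLUSIVE
(Need other tests; this is actually a convergent p-series with p=3 > 1)

Inconclusive (lim aₙ = 0; need another test)


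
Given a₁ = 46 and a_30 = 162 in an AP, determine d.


d = (aₙ - a₁)/(n-1)
= (162 - 46)/(30-1)
= 116/29 = 4

d = 4


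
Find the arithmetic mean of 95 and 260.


AM = (95 + 260)/2 = 355/2 = 177.5

AM = 177.5


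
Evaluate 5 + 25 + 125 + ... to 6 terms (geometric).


Sₙ = 5×(5^6 - 1)/(5 - 1)
= 5×(15625 - 1)/4
= 5×15624/4
= 19530

S_6 = 19530


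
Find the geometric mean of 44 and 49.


GM = √(44×49) = √2156 = 46.4327

GM = 46.4327


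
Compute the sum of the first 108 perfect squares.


n = 108
n(n+1)(2n+1)/6 = 108×109×217/6
= 2554524/6 = 425754

Σk² = 425754


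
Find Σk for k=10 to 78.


Σₖ₌10^78 k = Σₖ₌₁^78 k − Σₖ₌₁^9 k
= 78·79/2 − 9·10/2
= 3081 − 45 = 3036

Σk = 3036


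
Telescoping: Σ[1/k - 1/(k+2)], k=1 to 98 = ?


Telescoping with gap 2: two head and two tail terms survive.
= (1 + 1/2) - (1/99 + 1/100)
= 3/2 - 1/99 - 1/100 = 14651/9900

Sum = 14651/9900


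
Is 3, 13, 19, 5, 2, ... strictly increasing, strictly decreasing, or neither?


Differences: 10, 6, -14, -3
Difference at position 1 is +10 (> 0) but position 3 is -14 (< 0) — sequence both rises and falls
→ NOT monotonic

Not monotonic


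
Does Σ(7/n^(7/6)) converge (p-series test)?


p-series test: Σ c/n^p converges if p > 1, diverges if p ≤ 1 (constant c > 0 doesn't affect convergence).
p = 7/6
7/6 > 1 → CONVERGES

Converges (p = 7/6 > 1)


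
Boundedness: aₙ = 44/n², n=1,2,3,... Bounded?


a₁ = 44, a₂ = 44/4, a₃ = 44/9, ...
0 < aₙ ≤ 44 for all n ≥ 1
The sequence IS bounded

Bounded (0 < aₙ ≤ 44)


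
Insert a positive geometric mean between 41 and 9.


GM = √(41×9) = √369 = 19.2094

GM = 19.2094


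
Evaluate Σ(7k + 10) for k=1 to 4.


Σ(7k+10) = 7·Σk + 10·n
= 7·10 + 10·4
= 70 + 40 = 110

Σ = 110


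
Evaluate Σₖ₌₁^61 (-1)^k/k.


S = -1 + 1/2 - 1/3 + 1/4 - 1/5 + 1/6 - 1/7 + 1/8 ± ...
= -0.7013
(Full series converges to -ln(2) ≈ -0.6931)

S_61 = -0.7013


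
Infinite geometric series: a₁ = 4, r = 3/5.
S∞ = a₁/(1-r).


S∞ = a₁/(1-r) = 4/(1 - 3/5)
= 4/(2/5)
= 10

S∞ = 10


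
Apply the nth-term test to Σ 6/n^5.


lim(n→∞) 6/n^5 = 0
lim aₙ = 0 → nth-term test is INCONCLUSIVE
(Need other tests; this is actually a convergent p-series with p=5 > 1)

Inconclusive (lim aₙ = 0; need another test)


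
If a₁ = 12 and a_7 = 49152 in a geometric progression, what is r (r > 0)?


r^(n-1) = aₙ/a₁
r^6 = 49152/12 = 4096
r = 4096^(1/6)
= ±4; taking r > 0 gives r = 4

r = 4


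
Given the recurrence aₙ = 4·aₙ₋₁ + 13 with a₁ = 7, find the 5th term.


Computing step by step:
a_1 = 7
a_2 = 41
a_3 = 177
a_4 = 721
a_5 = 2897


a_5 = 2897


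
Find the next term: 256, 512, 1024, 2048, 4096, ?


Pattern: powers of 2: 2ⁿ
Terms: 256, 512, 1024, 2048, 4096
Next term = 8192

Next term = 8192


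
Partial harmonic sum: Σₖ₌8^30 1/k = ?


Σₖ₌8^30 1/k = 1/8 + 1/9 + 1/10 + ... + 1/30
= 3265686320887/2329089562800
≈ 1.4021

Sum = 3265686320887/2329089562800 ≈ 1.4021


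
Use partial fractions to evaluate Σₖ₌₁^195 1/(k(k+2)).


1/(k(k+2)) = (1/2)·(1/k - 1/(k+2)) (partial fractions)
Telescoping: Σ = (1/2)·(1 + 1/2 - 1/196 - 1/197) = 57525/77224

Sum = 57525/77224


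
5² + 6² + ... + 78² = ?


Σₖ₌5^78 k² = Σₖ₌₁^78 k² − Σₖ₌₁^4 k²
= 78·79·157/6 − 4·5·9/6
= 161239 − 30 = 161209

Σk² = 161209


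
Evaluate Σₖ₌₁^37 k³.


n(n+1)/2 = 37×38/2 = 703
Σk³ = 703² = 494209

Σk³ = 494209


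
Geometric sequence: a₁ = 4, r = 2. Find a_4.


aₙ = a₁·r^(n-1)
= 4×2^3
= 4×8
= 32

a_4 = 32


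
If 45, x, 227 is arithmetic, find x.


AM = (45 + 227)/2 = 272/2 = 136

AM = 136


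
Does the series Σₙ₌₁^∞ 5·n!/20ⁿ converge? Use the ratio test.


aₙ = 5·n!/20^n
a_{n+1}/aₙ = (n+1)!/20^(n+1) × 20^n/n!  (constant 5 cancels)
= (n+1)/20
L = lim(n→∞) (n+1)/20 = ∞
L > 1 → series DIVERGES

Diverges (ratio test: L = ∞ > 1)


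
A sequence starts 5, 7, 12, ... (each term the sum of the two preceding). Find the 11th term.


Computing iteratively: 5, 7, 12, 19, 31, 50, 81, 131, 212, 343, 555
a_11 = 555

a_11 = 555


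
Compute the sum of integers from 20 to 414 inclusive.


Σₖ₌20^414 k = Σₖ₌₁^414 k − Σₖ₌₁^19 k
= 414·415/2 − 19·20/2
= 85905 − 190 = 85715

Σk = 85715


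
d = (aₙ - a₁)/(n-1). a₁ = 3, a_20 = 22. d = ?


d = (aₙ - a₁)/(n-1)
= (22 - 3)/(20-1)
= 19/19 = 1

d = 1


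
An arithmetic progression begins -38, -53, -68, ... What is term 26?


aₙ = a₁ + (n-1)d
= -38 + (26-1)×-15
= -38 - 375
= -413

a_26 = -413


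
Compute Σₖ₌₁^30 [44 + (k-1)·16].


aₙ = 44 + (30-1)×16 = 508
Sₙ = n(a₁+aₙ)/2 = 30×(44+508)/2
= 30×552/2 = 8280

S_30 = 8280


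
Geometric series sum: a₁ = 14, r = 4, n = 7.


Sₙ = 14×(4^7 - 1)/(4 - 1)
= 14×(16384 - 1)/3
= 14×16383/3
= 76454

S_7 = 76454


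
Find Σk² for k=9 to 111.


Σₖ₌9^111 k² = Σₖ₌₁^111 k² − Σₖ₌₁^8 k²
= 111·112·223/6 − 8·9·17/6
= 462056 − 204 = 461852

Σk² = 461852


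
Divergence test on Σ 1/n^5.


lim(n→∞) 1/n^5 = 0
lim aₙ = 0 → nth-term test is INCONCLUSIVE
(Need other tests; this is actually a convergent p-series with p=5 > 1)

Inconclusive (lim aₙ = 0; need another test)


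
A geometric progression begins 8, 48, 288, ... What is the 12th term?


aₙ = a₁·r^(n-1)
= 8×6^11
= 8×362797056
= 2902376448

a_12 = 2902376448


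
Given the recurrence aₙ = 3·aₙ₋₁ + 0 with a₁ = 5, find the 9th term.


Computing step by step:
a_1 = 5
a_2 = 15
a_3 = 45
a_4 = 135
a_5 = 405
a_6 = 1215
a_7 = 3645
a_8 = 10935
a_9 = 32805


a_9 = 32805


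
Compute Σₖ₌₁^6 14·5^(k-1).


Sₙ = 14×(5^6 - 1)/(5 - 1)
= 14×(15625 - 1)/4
= 14×15624/4
= 54684

S_6 = 54684


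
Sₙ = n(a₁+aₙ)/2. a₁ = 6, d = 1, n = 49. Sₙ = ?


aₙ = 6 + (49-1)×1 = 54
Sₙ = n(a₁+aₙ)/2 = 49×(6+54)/2
= 49×60/2 = 1470

S_49 = 1470


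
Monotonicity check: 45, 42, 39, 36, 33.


Differences: -3, -3, -3, -3
All differences < 0 → strictly DECREASING

Monotonically decreasing


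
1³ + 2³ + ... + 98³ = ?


n(n+1)/2 = 98×99/2 = 4851
Σk³ = 4851² = 23532201

Σk³ = 23532201


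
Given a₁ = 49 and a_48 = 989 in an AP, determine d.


d = (aₙ - a₁)/(n-1)
= (989 - 49)/(48-1)
= 940/47 = 20

d = 20


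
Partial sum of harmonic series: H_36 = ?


H_36 = 1/1 + 1/2 + 1/3 + ... + 1/36
= 54801925434709/13127595717600
≈ 4.1746

H_36 = 54801925434709/13127595717600 ≈ 4.1746


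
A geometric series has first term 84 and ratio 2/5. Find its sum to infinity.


S∞ = a₁/(1-r) = 84/(1 - 2/5)
= 84/(3/5)
= 140

S∞ = 140


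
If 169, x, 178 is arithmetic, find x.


AM = (169 + 178)/2 = 347/2 = 173.5

AM = 173.5


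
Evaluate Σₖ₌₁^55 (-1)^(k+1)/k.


S = 1 - 1/2 + 1/3 - 1/4 + 1/5 - 1/6 + 1/7 - 1/8 ± ...
= 0.7022
(Full series converges to +ln(2) ≈ +0.6931)

S_55 = 0.7022


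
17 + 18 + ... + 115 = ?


Σₖ₌17^115 k = Σₖ₌₁^115 k − Σₖ₌₁^16 k
= 115·116/2 − 16·17/2
= 6670 − 136 = 6534

Σk = 6534


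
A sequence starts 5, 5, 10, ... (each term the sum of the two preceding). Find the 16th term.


Computing iteratively: 5, 5, 10, 15, 25, 40, 65, 105, 170, 275, 445, 720, ...
a_16 = 4935

a_16 = 4935


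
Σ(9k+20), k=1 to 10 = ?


Σ(9k+20) = 9·Σk + 20·n
= 9·55 + 20·10
= 495 + 200 = 695

Σ = 695


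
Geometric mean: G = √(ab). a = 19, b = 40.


GM = √(19×40) = √760 = 27.5681

GM = 27.5681


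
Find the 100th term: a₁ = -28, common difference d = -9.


aₙ = a₁ + (n-1)d
= -28 + (100-1)×-9
= -28 - 891
= -919

a_100 = -919


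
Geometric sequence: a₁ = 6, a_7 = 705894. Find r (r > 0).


r^(n-1) = aₙ/a₁
r^6 = 705894/6 = 117649
r = 117649^(1/6)
= ±7; taking r > 0 gives r = 7

r = 7


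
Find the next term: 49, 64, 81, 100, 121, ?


Pattern: perfect squares: n²
Terms: 49, 64, 81, 100, 121
Next term = 144

Next term = 144


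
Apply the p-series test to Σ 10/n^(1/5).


p-series test: Σ c/n^p converges if p > 1, diverges if p ≤ 1 (constant c > 0 doesn't affect convergence).
p = 1/5
1/5 ≤ 1 → DIVERGES

Diverges (p = 1/5 ≤ 1)


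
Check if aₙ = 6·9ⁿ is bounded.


aₙ = 6·9ⁿ → as n→∞, aₙ→∞ (since base 9 > 1)
No finite upper bound exists
The sequence is UNBOUNDED

Unbounded (aₙ → ∞ as n → ∞)


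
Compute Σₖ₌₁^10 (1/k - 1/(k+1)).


Telescoping: adjacent terms cancel.
= 1/1 - 1/11
= 1 - 1/11 = 10/11

Sum = 10/11


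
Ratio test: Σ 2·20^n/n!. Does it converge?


aₙ = 2·20^n/n!
a_{n+1}/aₙ = 20^(n+1)/(n+1)! × n!/20^n  (constant 2 cancels)
= 20/(n+1)
L = lim(n→∞) 20/(n+1) = 0
L < 1 → series CONVERGES

Converges (ratio test: L = 0 < 1)


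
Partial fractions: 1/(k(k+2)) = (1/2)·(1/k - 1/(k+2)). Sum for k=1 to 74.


1/(k(k+2)) = (1/2)·(1/k - 1/(k+2)) (partial fractions)
Telescoping: Σ = (1/2)·(1 + 1/2 - 1/75 - 1/76) = 8399/11400

Sum = 8399/11400


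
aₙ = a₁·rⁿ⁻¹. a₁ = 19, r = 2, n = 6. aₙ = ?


aₙ = a₁·r^(n-1)
= 19×2^5
= 19×32
= 608

a_6 = 608


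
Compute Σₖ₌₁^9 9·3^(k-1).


Sₙ = 9×(3^9 - 1)/(3 - 1)
= 9×(19683 - 1)/2
= 9×19682/2
= 88569

S_9 = 88569


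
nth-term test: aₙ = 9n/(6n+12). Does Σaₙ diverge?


lim(n→∞) 9n/(6n+12) = 9/6 = 3/2  (divide numerator and denominator by n)
lim aₙ = 3/2 ≠ 0 → series DIVERGES

Diverges (lim aₙ = 3/2 ≠ 0)


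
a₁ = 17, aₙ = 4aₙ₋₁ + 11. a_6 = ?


Computing step by step:
a_1 = 17
a_2 = 79
a_3 = 327
a_4 = 1319
a_5 = 5287
a_6 = 21159


a_6 = 21159


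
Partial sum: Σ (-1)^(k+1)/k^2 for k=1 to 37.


S = 1 - 1/4 + 1/9 - 1/16 + 1/25 - 1/36 + 1/49 - 1/64 ± ...
= 0.8228
(Full series converges to +π²/12 ≈ +0.8225)

S_37 = 0.8228


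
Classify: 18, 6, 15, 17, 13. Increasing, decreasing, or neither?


Differences: -12, 9, 2, -4
Difference at position 2 is +9 (> 0) but position 1 is -12 (< 0) — sequence both rises and falls
→ NOT monotonic

Not monotonic


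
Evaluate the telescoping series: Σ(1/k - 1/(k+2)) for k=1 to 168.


Telescoping with gap 2: two head and two tail terms survive.
= (1 + 1/2) - (1/169 + 1/170)
= 3/2 - 1/169 - 1/170 = 21378/14365

Sum = 21378/14365


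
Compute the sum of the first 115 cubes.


n(n+1)/2 = 115×116/2 = 6670
Σk³ = 6670² = 44488900

Σk³ = 44488900


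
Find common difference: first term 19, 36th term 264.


d = (aₙ - a₁)/(n-1)
= (264 - 19)/(36-1)
= 245/35 = 7

d = 7


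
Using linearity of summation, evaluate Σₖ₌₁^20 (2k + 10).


Σ(2k+10) = 2·Σk + 10·n
= 2·210 + 10·20
= 420 + 200 = 620

Σ = 620


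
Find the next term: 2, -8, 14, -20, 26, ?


Pattern: alternating sign, magnitude arithmetic (d=6)
Terms: 2, -8, 14, -20, 26
Next term = -32

Next term = -32


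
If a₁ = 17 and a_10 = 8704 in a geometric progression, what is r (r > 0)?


r^(n-1) = aₙ/a₁
r^9 = 8704/17 = 512
r = 512^(1/9)
= 2

r = 2


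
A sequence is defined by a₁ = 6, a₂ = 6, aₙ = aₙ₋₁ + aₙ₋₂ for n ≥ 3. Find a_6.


Computing iteratively: 6, 6, 12, 18, 30, 48
a_6 = 48

a_6 = 48


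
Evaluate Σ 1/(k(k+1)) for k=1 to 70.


1/(k(k+1)) = 1/k - 1/(k+1) (partial fractions)
Telescoping: Σ = 1 - 1/71 = 70/71

Sum = 70/71


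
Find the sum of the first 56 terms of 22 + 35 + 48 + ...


aₙ = 22 + (56-1)×13 = 737
Sₙ = n(a₁+aₙ)/2 = 56×(22+737)/2
= 56×759/2 = 21252

S_56 = 21252


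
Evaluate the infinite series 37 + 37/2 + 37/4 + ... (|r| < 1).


S∞ = a₁/(1-r) = 37/(1 - 1/2)
= 37/(1/2)
= 74

S∞ = 74


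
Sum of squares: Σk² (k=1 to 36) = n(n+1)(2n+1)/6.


n = 36
n(n+1)(2n+1)/6 = 36×37×73/6
= 97236/6 = 16206

Σk² = 16206


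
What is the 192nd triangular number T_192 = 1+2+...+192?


n(n+1)/2 = 192×193/2 = 37056/2 = 18528

Σk = 18528


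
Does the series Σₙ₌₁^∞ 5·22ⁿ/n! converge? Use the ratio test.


aₙ = 5·22^n/n!
a_{n+1}/aₙ = 22^(n+1)/(n+1)! × n!/22^n  (constant 5 cancels)
= 22/(n+1)
L = lim(n→∞) 22/(n+1) = 0
L < 1 → series CONVERGES

Converges (ratio test: L = 0 < 1)


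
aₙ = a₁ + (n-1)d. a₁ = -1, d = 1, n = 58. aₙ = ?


aₙ = a₁ + (n-1)d
= -1 + (58-1)×1
= -1 + 57
= 56

a_58 = 56


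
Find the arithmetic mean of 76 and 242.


AM = (76 + 242)/2 = 318/2 = 159

AM = 159


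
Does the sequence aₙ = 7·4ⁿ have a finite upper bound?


aₙ = 7·4ⁿ → as n→∞, aₙ→∞ (since base 4 > 1)
No finite upper bound exists
The sequence is UNBOUNDED

Unbounded (aₙ → ∞ as n → ∞)


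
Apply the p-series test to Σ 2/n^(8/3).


p-series test: Σ c/n^p converges if p > 1, diverges if p ≤ 1 (constant c > 0 doesn't affect convergence).
p = 8/3
8/3 > 1 → CONVERGES

Converges (p = 8/3 > 1)


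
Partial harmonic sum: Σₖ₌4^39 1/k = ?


Σₖ₌4^39 1/k = 1/4 + 1/5 + 1/6 + ... + 1/39
= 1175546778977833/485721041551200
≈ 2.4202

Sum = 1175546778977833/485721041551200 ≈ 2.4202


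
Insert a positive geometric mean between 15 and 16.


GM = √(15×16) = √240 = 15.4919

GM = 15.4919


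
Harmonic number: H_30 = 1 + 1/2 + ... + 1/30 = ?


H_30 = 1/1 + 1/2 + 1/3 + ... + 1/30
= 9304682830147/2329089562800
≈ 3.995

H_30 = 9304682830147/2329089562800 ≈ 3.995
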